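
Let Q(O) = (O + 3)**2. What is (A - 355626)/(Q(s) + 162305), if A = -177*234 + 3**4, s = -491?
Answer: -18903/19069 ≈ -0.99129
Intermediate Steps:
Q(O) = (3 + O)**2
A = -41337 (A = -41418 + 81 = -41337)
(A - 355626)/(Q(s) + 162305) = (-41337 - 355626)/((3 - 491)**2 + 162305) = -396963/((-488)**2 + 162305) = -396963/(238144 + 162305) = -396963/400449 = -396963*1/400449 = -18903/19069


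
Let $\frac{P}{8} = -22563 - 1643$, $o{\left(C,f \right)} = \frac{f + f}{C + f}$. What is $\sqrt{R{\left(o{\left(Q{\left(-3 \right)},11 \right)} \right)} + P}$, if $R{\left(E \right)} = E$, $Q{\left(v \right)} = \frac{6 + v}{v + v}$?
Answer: $\frac{2 i \sqrt{21349461}}{21} \approx 440.05 i$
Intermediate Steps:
$Q{\left(v \right)} = \frac{6 + v}{2 v}$
$o{\left(C,f \right)} = \frac{2 f}{C + f}$
$P = -193648$ ($P = 8 \left(-22563 - 1643\right) = 8 \left(-24206\right) = -193648$)
$\sqrt{R{\left(o{\left(Q{\left(-3 \right)},11 \right)} \right)} + P} = \sqrt{2 \cdot 11 \frac{1}{\frac{6 - 3}{2 \left(-3\right)} + 11} - 193648} = \sqrt{2 \cdot 11 \frac{1}{\frac{1}{2} \left(- \frac{1}{3}\right) 3 + 11} - 193648} = \sqrt{2 \cdot 11 \frac{1}{- \frac{1}{2} + 11} - 193648} = \sqrt{2 \cdot 11 \frac{1}{\frac{21}{2}} - 193648} = \sqrt{2 \cdot 11 \cdot \frac{2}{21} - 193648} = \sqrt{\frac{44}{21} - 193648} = \sqrt{- \frac{4066564}{21}} = \frac{2 i \sqrt{21349461}}{21}$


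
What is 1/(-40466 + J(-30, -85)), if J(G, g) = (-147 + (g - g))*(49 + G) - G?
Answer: -1/43229 ≈ -2.3133e-5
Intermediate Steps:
J(G, g) = -7203 - 148*G (J(G, g) = (-147 + 0)*(49 + G) - G = -147*(49 + G) - G = (-7203 - 147*G) - G = -7203 - 148*G)
1/(-40466 + J(-30, -85)) = 1/(-40466 + (-7203 - 148*(-30))) = 1/(-40466 + (-7203 + 4440)) = 1/(-40466 - 2763) = 1/(-43229) = -1/43229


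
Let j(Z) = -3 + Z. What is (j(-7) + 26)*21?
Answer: 336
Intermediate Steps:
(j(-7) + 26)*21 = ((-3 - 7) + 26)*21 = (-10 + 26)*21 = 16*21 = 336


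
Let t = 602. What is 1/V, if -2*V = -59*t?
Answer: 1/17759 ≈ 5.6309e-5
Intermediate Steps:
V = 17759 (V = -(-59)*602/2 = -½*(-35518) = 17759)
1/V = 1/17759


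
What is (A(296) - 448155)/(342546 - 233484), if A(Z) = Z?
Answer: -447859/109062 ≈ -4.1065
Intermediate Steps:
(A(296) - 448155)/(342546 - 233484) = (296 - 448155)/(342546 - 233484) = -447859/109062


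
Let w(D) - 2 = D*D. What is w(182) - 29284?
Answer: 3842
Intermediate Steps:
w(D) = 2 + D² (w(D) = 2 + D*D = 2 + D²)
w(182) - 29284 = (2 + 182²) - 29284 = (2 + 33124) - 29284 = 33126 - 29284 = 3842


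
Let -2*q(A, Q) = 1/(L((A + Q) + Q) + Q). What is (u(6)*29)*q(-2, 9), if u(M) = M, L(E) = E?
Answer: -87/25 ≈ -3.4800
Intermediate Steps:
q(A, Q) = -1/(2*(A + 3*Q)) (q(A, Q) = -1/(2*(((A + Q) + Q) + Q)) = -1/(2*((A + 2*Q) + Q)) = -1/(2*(A + 3*Q)))
(u(6)*29)*q(-2, 9) = (6*29)*(-1/(2*(-2) + 6*9)) = 174*(-1/(-4 + 54)) = 174*(-1/50) = -87/25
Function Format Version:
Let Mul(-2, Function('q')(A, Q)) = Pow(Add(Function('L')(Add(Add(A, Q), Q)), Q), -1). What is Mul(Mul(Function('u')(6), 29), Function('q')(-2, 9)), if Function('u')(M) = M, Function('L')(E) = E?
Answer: Rational(-87, 25) ≈ -3.4800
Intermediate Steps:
Function('q')(A, Q) = Mul(Rational(-1, 2), Pow(Add(A, Mul(3, Q)), -1)) (Function('q')(A, Q) = Mul(Rational(-1, 2), Pow(Add(Add(Add(A, Q), Q), Q), -1)) = Mul(Rational(-1, 2), Pow(Add(Add(A, Mul(2, Q)), Q), -1)) = Mul(Rational(-1, 2), Pow(Add(A, Mul(3, Q)), -1)))
Mul(Mul(Function('u')(6), 29), Function('q')(-2, 9)) = Mul(Mul(6, 29), Mul(-1, Pow(Add(Mul(2, -2), Mul(6, 9)), -1))) = Mul(174, Mul(-1, Pow(Add(-4, 54), -1))) = Mul(174, Mul(-1, Pow(50, -1))) = Mul(174, Mul(-1, Rational(1, 50))) = Mul(174, Rational(-1, 50)) = Rational(-87, 25)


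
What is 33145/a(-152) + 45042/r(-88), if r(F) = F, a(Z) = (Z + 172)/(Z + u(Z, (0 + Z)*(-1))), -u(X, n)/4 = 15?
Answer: -15481349/44 ≈ -3.5185e+5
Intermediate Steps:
u(X, n) = -60 (u(X, n) = -4*15 = -60)
a(Z) = (172 + Z)/(-60 + Z) (a(Z) = (Z + 172)/(Z - 60) = (172 + Z)/(-60 + Z))
33145/a(-152) + 45042/r(-88) = 33145/(((172 - 152)/(-60 - 152))) + 45042/(-88) = 33145/((20/(-212))) + 45042*(-1/88) = 33145/((-1/212*20)) - 22521/44 = 33145/(-5/53) - 22521/44 = 33145*(-53/5) - 22521/44 = -351337 - 22521/44 = -15481349/44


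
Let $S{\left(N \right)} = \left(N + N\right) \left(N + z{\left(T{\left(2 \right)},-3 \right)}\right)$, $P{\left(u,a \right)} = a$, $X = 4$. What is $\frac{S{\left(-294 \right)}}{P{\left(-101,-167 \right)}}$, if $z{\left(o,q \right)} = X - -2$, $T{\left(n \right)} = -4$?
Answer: $- \frac{169344}{167} \approx -1014.0$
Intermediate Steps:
$z{\left(o,q \right)} = 6$ ($z{\left(o,q \right)} = 4 - -2 = 4 + 2 = 6$)
$S{\left(N \right)} = 2 N \left(6 + N\right)$ ($S{\left(N \right)} = \left(N + N\right) \left(N + 6\right) = 2 N \left(6 + N\right)$)
$\frac{S{\left(-294 \right)}}{P{\left(-101,-167 \right)}} = \frac{2 \left(-294\right) \left(6 - 294\right)}{-167} = 2 \left(-294\right) \left(-288\right) \left(- \frac{1}{167}\right) = 169344 \left(- \frac{1}{167}\right) = - \frac{169344}{167}$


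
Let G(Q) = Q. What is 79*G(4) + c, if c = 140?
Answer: 456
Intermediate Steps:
79*G(4) + c = 79*4 + 140 = 316 + 140 = 456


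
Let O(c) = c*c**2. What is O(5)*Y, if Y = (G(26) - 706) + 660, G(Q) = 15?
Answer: -3875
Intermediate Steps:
O(c) = c**3
Y = -31 (Y = (15 - 706) + 660 = -691 + 660 = -31)
O(5)*Y = 5**3*(-31) = 125*(-31) = -3875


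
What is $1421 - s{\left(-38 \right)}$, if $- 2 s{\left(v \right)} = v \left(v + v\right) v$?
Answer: $-53451$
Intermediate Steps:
$s{\left(v \right)} = - v^{3}$ ($s{\left(v \right)} = - \frac{v \left(v + v\right) v}{2} = - \frac{v 2 v v}{2} = - \frac{2 v^{2} v}{2} = - \frac{2 v^{3}}{2} = - v^{3}$)
$1421 - s{\left(-38 \right)} = 1421 - - \left(-38\right)^{3} = 1421 - \left(-1\right) \left(-54872\right) = 1421 - 54872 = -53451$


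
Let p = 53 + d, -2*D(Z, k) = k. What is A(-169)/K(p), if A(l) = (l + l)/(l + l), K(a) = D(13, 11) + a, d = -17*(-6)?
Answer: 2/299 ≈ 0.0066890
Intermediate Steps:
d = 102
D(Z, k) = -k/2
p = 155 (p = 53 + 102 = 155)
K(a) = -11/2 + a (K(a) = -½*11 + a = -11/2 + a)
A(l) = 1 (A(l) = (2*l)/((2*l)) = (2*l)*(1/(2*l)) = 1)
A(-169)/K(p) = 1/(-11/2 + 155) = 1/(299/2) = 1*(2/299) = 2/299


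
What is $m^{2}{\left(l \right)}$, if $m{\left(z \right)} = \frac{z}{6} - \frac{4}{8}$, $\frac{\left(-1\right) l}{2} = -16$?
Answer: $\frac{841}{36} \approx 23.361$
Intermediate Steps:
$l = 32$ ($l = \left(-2\right) \left(-16\right) = 32$)
$m{\left(z \right)} = - \frac{1}{2} + \frac{z}{6}$ ($m{\left(z \right)} = z \frac{1}{6} - \frac{1}{2} = \frac{z}{6} - \frac{1}{2} = - \frac{1}{2} + \frac{z}{6}$)
$m^{2}{\left(l \right)} = \left(- \frac{1}{2} + \frac{1}{6} \cdot 32\right)^{2} = \left(- \frac{1}{2} + \frac{16}{3}\right)^{2} = \left(\frac{29}{6}\right)^{2} = \frac{841}{36}$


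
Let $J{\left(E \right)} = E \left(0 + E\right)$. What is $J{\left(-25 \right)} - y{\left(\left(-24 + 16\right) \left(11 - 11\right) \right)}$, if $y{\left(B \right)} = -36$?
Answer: $661$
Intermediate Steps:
$J{\left(E \right)} = E^{2}$ ($J{\left(E \right)} = E E = E^{2}$)
$J{\left(-25 \right)} - y{\left(\left(-24 + 16\right) \left(11 - 11\right) \right)} = \left(-25\right)^{2} - -36 = 625 + 36 = 661$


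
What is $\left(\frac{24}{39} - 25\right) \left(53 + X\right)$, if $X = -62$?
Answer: $\frac{2853}{13} \approx 219.46$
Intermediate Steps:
$\left(\frac{24}{39} - 25\right) \left(53 + X\right) = \left(\frac{24}{39} - 25\right) \left(53 - 62\right) = \left(24 \cdot \frac{1}{39} - 25\right) \left(-9\right) = \left(\frac{8}{13} - 25\right) \left(-9\right) = \left(- \frac{317}{13}\right) \left(-9\right) = \frac{2853}{13}$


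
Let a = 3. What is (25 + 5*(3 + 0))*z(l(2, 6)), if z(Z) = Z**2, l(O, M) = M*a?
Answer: 12960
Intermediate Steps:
l(O, M) = 3*M (l(O, M) = M*3 = 3*M)
(25 + 5*(3 + 0))*z(l(2, 6)) = (25 + 5*(3 + 0))*(3*6)**2 = (25 + 5*3)*18**2 = (25 + 15)*324 = 40*324 = 12960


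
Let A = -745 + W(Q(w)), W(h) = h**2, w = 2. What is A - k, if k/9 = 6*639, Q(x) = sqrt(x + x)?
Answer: -35247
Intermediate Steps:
Q(x) = sqrt(2)*sqrt(x) (Q(x) = sqrt(2*x) = sqrt(2)*sqrt(x))
k = 34506 (k = 9*(6*639) = 9*3834 = 34506)
A = -741 (A = -745 + (sqrt(2)*sqrt(2))**2 = -745 + 2**2 = -745 + 4 = -741)
A - k = -741 - 1*34506 = -741 - 34506 = -35247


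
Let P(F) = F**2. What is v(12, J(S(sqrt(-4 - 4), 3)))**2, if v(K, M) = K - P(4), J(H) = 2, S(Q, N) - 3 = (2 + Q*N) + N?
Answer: 16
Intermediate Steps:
S(Q, N) = 5 + N + N*Q (S(Q, N) = 3 + ((2 + Q*N) + N) = 3 + ((2 + N*Q) + N) = 3 + (2 + N + N*Q) = 5 + N + N*Q)
v(K, M) = -16 + K (v(K, M) = K - 1*4**2 = K - 1*16 = K - 16 = -16 + K)
v(12, J(S(sqrt(-4 - 4), 3)))**2 = (-16 + 12)**2 = (-4)**2 = 16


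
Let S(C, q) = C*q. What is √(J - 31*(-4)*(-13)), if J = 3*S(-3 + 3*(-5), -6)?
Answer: 2*I*√322 ≈ 35.889*I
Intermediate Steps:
J = 324 (J = 3*((-3 + 3*(-5))*(-6)) = 3*((-3 - 15)*(-6)) = 3*(-18*(-6)) = 3*108 = 324)
√(J - 31*(-4)*(-13)) = √(324 - 31*(-4)*(-13)) = √(324 + 124*(-13)) = √(324 - 1612) = √(-1288) = 2*I*√322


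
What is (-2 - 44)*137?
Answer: -6302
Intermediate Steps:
(-2 - 44)*137 = -46*137 = -6302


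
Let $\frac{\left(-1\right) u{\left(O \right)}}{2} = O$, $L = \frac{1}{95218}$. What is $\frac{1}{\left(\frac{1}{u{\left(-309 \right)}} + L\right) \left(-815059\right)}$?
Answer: $- \frac{14711181}{19527998581} \approx -0.00075334$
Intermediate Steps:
$L = \frac{1}{95218} \approx 1.0502 \cdot 10^{-5}$
$u{\left(O \right)} = - 2 O$
$\frac{1}{\left(\frac{1}{u{\left(-309 \right)}} + L\right) \left(-815059\right)} = \frac{1}{\left(\frac{1}{\left(-2\right) \left(-309\right)} + \frac{1}{95218}\right) \left(-815059\right)} = \frac{1}{\frac{1}{618} + \frac{1}{95218}} \left(- \frac{1}{815059}\right) = \frac{1}{\frac{23959}{14711181}} \left(- \frac{1}{815059}\right) = \frac{14711181}{23959} \left(- \frac{1}{815059}\right) = - \frac{14711181}{19527998581}$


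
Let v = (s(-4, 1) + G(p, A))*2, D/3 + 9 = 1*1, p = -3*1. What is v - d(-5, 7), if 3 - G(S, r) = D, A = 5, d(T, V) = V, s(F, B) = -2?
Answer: 43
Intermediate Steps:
p = -3
D = -24 (D = -27 + 3*(1*1) = -27 + 3*1 = -27 + 3 = -24)
G(S, r) = 27 (G(S, r) = 3 - 1*(-24) = 3 + 24 = 27)
v = 50 (v = (-2 + 27)*2 = 25*2 = 50)
v - d(-5, 7) = 50 - 1*7 = 50 - 7 = 43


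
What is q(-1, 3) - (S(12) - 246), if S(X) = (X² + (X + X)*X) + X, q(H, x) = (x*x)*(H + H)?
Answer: -216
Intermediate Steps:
q(H, x) = 2*H*x² (q(H, x) = x²*(2*H) = 2*H*x²)
S(X) = X + 3*X² (S(X) = (X² + (2*X)*X) + X = (X² + 2*X²) + X = 3*X² + X = X + 3*X²)
q(-1, 3) - (S(12) - 246) = 2*(-1)*3² - (12*(1 + 3*12) - 246) = 2*(-1)*9 - (12*(1 + 36) - 246) = -18 - (12*37 - 246) = -18 - (444 - 246) = -18 - 1*198 = -18 - 198 = -216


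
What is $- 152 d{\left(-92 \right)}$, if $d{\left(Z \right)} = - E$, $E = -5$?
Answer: $-760$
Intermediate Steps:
$d{\left(Z \right)} = 5$ ($d{\left(Z \right)} = \left(-1\right) \left(-5\right) = 5$)
$- 152 d{\left(-92 \right)} = \left(-152\right) 5 = -760$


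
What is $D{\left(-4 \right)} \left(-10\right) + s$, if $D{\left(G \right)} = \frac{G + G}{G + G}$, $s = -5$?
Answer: $-15$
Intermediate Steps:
$D{\left(G \right)} = 1$ ($D{\left(G \right)} = \frac{2 G}{2 G} = 2 G \frac{1}{2 G} = 1$)
$D{\left(-4 \right)} \left(-10\right) + s = 1 \left(-10\right) - 5 = -10 - 5 = -15$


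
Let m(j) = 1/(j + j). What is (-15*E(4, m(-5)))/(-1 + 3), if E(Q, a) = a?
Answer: ¾ ≈ 0.75000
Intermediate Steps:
m(j) = 1/(2*j)
(-15*E(4, m(-5)))/(-1 + 3) = (-15/(2*(-5)))/(-1 + 3) = -15*(-1)/(2*5)/2 = -15*(-⅒)*(½) = (3/2)*(½) = ¾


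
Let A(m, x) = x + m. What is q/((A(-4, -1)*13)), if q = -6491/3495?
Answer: 6491/227175 ≈ 0.028573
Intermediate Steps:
q = -6491/3495 (q = -6491*1/3495 = -6491/3495 ≈ -1.8572)
A(m, x) = m + x
q/((A(-4, -1)*13)) = -6491*1/(13*(-4 - 1))/3495 = -6491/(3495*((-5*13))) = -6491/3495/(-65) = -6491/3495*(-1/65) = 6491/227175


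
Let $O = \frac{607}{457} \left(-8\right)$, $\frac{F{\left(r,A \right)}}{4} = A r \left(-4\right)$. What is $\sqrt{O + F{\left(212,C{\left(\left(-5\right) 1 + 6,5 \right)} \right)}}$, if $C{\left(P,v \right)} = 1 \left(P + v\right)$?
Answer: $\frac{2 i \sqrt{1063178510}}{457} \approx 142.7 i$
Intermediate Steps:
$C{\left(P,v \right)} = P + v$
$F{\left(r,A \right)} = - 16 A r$ ($F{\left(r,A \right)} = 4 A r \left(-4\right) = 4 \left(- 4 A r\right) = - 16 A r$)
$O = - \frac{4856}{457}$ ($O = 607 \cdot \frac{1}{457} \left(-8\right) = \frac{607}{457} \left(-8\right) = - \frac{4856}{457} \approx -10.626$)
$\sqrt{O + F{\left(212,C{\left(\left(-5\right) 1 + 6,5 \right)} \right)}} = \sqrt{- \frac{4856}{457} - 16 \left(\left(\left(-5\right) 1 + 6\right) + 5\right) 212} = \sqrt{- \frac{4856}{457} - 16 \left(\left(-5 + 6\right) + 5\right) 212} = \sqrt{- \frac{4856}{457} - 16 \left(1 + 5\right) 212} = \sqrt{- \frac{4856}{457} - 96 \cdot 212} = \sqrt{- \frac{4856}{457} - 20352} = \sqrt{- \frac{9305720}{457}} = \frac{2 i \sqrt{1063178510}}{457}$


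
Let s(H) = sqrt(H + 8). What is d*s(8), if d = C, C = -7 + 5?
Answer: -8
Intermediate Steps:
s(H) = sqrt(8 + H)
C = -2
d = -2
d*s(8) = -2*sqrt(8 + 8) = -2*sqrt(16) = -2*4 = -8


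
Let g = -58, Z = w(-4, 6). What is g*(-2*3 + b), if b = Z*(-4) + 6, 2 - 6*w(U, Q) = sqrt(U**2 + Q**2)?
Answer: 232/3 - 232*sqrt(13)/3 ≈ -201.50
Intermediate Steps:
w(U, Q) = 1/3 - sqrt(Q**2 + U**2)/6 (w(U, Q) = 1/3 - sqrt(U**2 + Q**2)/6 = 1/3 - sqrt(Q**2 + U**2)/6)
Z = 1/3 - sqrt(13)/3 (Z = 1/3 - sqrt(6**2 + (-4)**2)/6 = 1/3 - sqrt(36 + 16)/6 = 1/3 - sqrt(13)/3 ≈ -0.86852)
b = 14/3 + 4*sqrt(13)/3 (b = (1/3 - sqrt(13)/3)*(-4) + 6 = (-4/3 + 4*sqrt(13)/3) + 6 = 14/3 + 4*sqrt(13)/3 ≈ 9.4741)
g*(-2*3 + b) = -58*(-2*3 + (14/3 + 4*sqrt(13)/3)) = -58*(-6 + (14/3 + 4*sqrt(13)/3)) = -58*(-4/3 + 4*sqrt(13)/3) = 232/3 - 232*sqrt(13)/3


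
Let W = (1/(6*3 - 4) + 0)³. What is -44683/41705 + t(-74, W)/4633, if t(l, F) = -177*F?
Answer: -568060216001/530193663160 ≈ -1.0714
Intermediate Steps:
W = 1/2744 (W = (1/(18 - 4) + 0)³ = (1/14 + 0)³ = (1/14)³ = 1/2744 ≈ 0.00036443)
-44683/41705 + t(-74, W)/4633 = -44683/41705 - 177*1/2744/4633 = -44683*1/41705 - 177/2744*1/4633 = -44683/41705 - 177/12712952 = -568060216001/530193663160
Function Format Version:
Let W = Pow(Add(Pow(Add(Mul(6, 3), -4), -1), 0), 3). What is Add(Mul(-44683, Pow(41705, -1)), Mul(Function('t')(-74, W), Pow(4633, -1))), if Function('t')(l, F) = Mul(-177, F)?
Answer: Rational(-568060216001, 530193663160) ≈ -1.0714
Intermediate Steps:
W = Rational(1, 2744) (W = Pow(Add(Pow(Add(18, -4), -1), 0), 3) = Pow(Add(Pow(14, -1), 0), 3) = Pow(Add(Rational(1, 14), 0), 3) = Pow(Rational(1, 14), 3) = Rational(1, 2744) ≈ 0.00036443)
Add(Mul(-44683, Pow(41705, -1)), Mul(Function('t')(-74, W), Pow(4633, -1))) = Add(Mul(-44683, Pow(41705, -1)), Mul(Mul(-177, Rational(1, 2744)), Pow(4633, -1))) = Add(Mul(-44683, Rational(1, 41705)), Mul(Rational(-177, 2744), Rational(1, 4633))) = Add(Rational(-44683, 41705), Rational(-177, 12712952)) = Rational(-568060216001, 530193663160)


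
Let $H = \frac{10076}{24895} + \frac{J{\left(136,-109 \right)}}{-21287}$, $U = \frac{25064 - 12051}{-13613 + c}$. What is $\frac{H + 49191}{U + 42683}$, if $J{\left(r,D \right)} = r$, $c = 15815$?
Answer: $\frac{57402799568878014}{49814866121127835} \approx 1.1523$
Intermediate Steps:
$U = \frac{13013}{2202}$ ($U = \frac{25064 - 12051}{-13613 + 15815} = \frac{13013}{2202} \approx 5.9096$)
$H = \frac{211102092}{529939865}$ ($H = \frac{10076}{24895} + \frac{136}{-21287} = 10076 \cdot \frac{1}{24895} + 136 \left(- \frac{1}{21287}\right) = \frac{10076}{24895} - \frac{136}{21287} = \frac{211102092}{529939865} \approx 0.39835$)
$\frac{H + 49191}{U + 42683} = \frac{\frac{211102092}{529939865} + 49191}{\frac{13013}{2202} + 42683} = \frac{26068483001307}{529939865 \cdot \frac{94000979}{2202}} = \frac{26068483001307}{529939865} \cdot \frac{2202}{94000979} = \frac{57402799568878014}{49814866121127835}$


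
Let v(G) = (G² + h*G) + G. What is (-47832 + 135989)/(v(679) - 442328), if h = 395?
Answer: 88157/287597 ≈ 0.30653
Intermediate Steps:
v(G) = G² + 396*G (v(G) = (G² + 395*G) + G = G² + 396*G)
(-47832 + 135989)/(v(679) - 442328) = (-47832 + 135989)/(679*(396 + 679) - 442328) = 88157/(679*1075 - 442328) = 88157/(729925 - 442328) = 88157/287597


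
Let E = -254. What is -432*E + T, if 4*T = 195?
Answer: 439107/4 ≈ 1.0978e+5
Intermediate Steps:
T = 195/4 (T = (¼)*195 = 195/4 ≈ 48.750)
-432*E + T = -432*(-254) + 195/4 = 109728 + 195/4 = 439107/4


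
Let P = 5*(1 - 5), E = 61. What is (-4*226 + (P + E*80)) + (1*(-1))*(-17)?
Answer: 3973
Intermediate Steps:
P = -20 (P = 5*(-4) = -20)
(-4*226 + (P + E*80)) + (1*(-1))*(-17) = (-4*226 + (-20 + 61*80)) + (1*(-1))*(-17) = (-904 + (-20 + 4880)) - 1*(-17) = (-904 + 4860) + 17 = 3956 + 17 = 3973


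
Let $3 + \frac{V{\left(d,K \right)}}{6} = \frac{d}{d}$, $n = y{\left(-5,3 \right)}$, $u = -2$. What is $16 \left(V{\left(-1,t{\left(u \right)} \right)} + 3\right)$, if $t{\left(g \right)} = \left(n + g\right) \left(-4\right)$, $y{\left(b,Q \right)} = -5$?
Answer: $-144$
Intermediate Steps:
$n = -5$
$t{\left(g \right)} = 20 - 4 g$ ($t{\left(g \right)} = \left(-5 + g\right) \left(-4\right) = 20 - 4 g$)
$V{\left(d,K \right)} = -12$ ($V{\left(d,K \right)} = -18 + 6 \frac{d}{d} = -18 + 6 \cdot 1 = -18 + 6 = -12$)
$16 \left(V{\left(-1,t{\left(u \right)} \right)} + 3\right) = 16 \left(-12 + 3\right) = 16 \left(-9\right) = -144$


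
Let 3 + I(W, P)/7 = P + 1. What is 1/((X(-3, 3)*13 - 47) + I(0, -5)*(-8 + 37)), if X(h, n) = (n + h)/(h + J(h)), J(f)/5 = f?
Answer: -1/1468 ≈ -0.00068120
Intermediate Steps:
I(W, P) = -14 + 7*P (I(W, P) = -21 + 7*(P + 1) = -21 + 7*(1 + P) = -21 + (7 + 7*P) = -14 + 7*P)
J(f) = 5*f
X(h, n) = (h + n)/(6*h) (X(h, n) = (n + h)/(h + 5*h) = (h + n)/((6*h)) = (h + n)*(1/(6*h)) = (h + n)/(6*h))
1/((X(-3, 3)*13 - 47) + I(0, -5)*(-8 + 37)) = 1/((((⅙)*(-3 + 3)/(-3))*13 - 47) + (-14 + 7*(-5))*(-8 + 37)) = 1/((((⅙)*(-⅓)*0)*13 - 47) + (-14 - 35)*29) = 1/((0*13 - 47) - 49*29) = 1/((0 - 47) - 1421) = 1/(-47 - 1421) = 1/(-1468) = -1/1468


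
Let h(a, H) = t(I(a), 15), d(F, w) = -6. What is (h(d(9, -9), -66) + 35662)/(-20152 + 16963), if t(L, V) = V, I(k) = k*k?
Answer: -35677/3189 ≈ -11.188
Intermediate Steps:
I(k) = k²
h(a, H) = 15
(h(d(9, -9), -66) + 35662)/(-20152 + 16963) = (15 + 35662)/(-20152 + 16963) = 35677/(-3189) = 35677*(-1/3189) = -35677/3189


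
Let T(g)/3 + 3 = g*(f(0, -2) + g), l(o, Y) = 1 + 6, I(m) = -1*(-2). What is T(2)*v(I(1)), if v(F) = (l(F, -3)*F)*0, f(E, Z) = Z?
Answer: 0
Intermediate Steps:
I(m) = 2
l(o, Y) = 7
T(g) = -9 + 3*g*(-2 + g) (T(g) = -9 + 3*(g*(-2 + g)) = -9 + 3*g*(-2 + g))
v(F) = 0 (v(F) = (7*F)*0 = 0)
T(2)*v(I(1)) = (-9 - 6*2 + 3*2²)*0 = (-9 - 12 + 3*4)*0 = (-9 - 12 + 12)*0 = -9*0 = 0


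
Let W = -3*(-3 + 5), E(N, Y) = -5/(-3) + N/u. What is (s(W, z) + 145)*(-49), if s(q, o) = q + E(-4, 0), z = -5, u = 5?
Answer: -102802/15 ≈ -6853.5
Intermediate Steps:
E(N, Y) = 5/3 + N/5 (E(N, Y) = -5/(-3) + N/5 = -5*(-⅓) + N*(⅕) = 5/3 + N/5)
W = -6 (W = -3*2 = -6)
s(q, o) = 13/15 + q (s(q, o) = q + (5/3 + (⅕)*(-4)) = q + (5/3 - ⅘) = q + 13/15 = 13/15 + q)
(s(W, z) + 145)*(-49) = ((13/15 - 6) + 145)*(-49) = (-77/15 + 145)*(-49) = (2098/15)*(-49) = -102802/15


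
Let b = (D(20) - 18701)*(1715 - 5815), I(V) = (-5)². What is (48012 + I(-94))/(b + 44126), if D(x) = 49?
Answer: 48037/76517326 ≈ 0.00062779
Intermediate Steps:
I(V) = 25
b = 76473200 (b = (49 - 18701)*(1715 - 5815) = -18652*(-4100) = 76473200)
(48012 + I(-94))/(b + 44126) = (48012 + 25)/(76473200 + 44126) = 48037/76517326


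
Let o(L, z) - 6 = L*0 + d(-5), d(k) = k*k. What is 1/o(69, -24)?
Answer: 1/31 ≈ 0.032258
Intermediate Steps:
d(k) = k**2
o(L, z) = 31 (o(L, z) = 6 + (L*0 + (-5)**2) = 6 + (0 + 25) = 6 + 25 = 31)
1/o(69, -24) = 1/31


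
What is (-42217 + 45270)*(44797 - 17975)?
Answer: 81887566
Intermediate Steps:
(-42217 + 45270)*(44797 - 17975) = 3053*26822 = 81887566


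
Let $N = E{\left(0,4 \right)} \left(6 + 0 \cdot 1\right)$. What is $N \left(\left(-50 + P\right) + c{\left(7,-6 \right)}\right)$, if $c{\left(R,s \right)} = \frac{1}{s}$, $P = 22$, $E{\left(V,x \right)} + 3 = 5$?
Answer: $-338$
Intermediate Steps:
$E{\left(V,x \right)} = 2$ ($E{\left(V,x \right)} = -3 + 5 = 2$)
$N = 12$ ($N = 2 \left(6 + 0 \cdot 1\right) = 2 \left(6 + 0\right) = 2 \cdot 6 = 12$)
$N \left(\left(-50 + P\right) + c{\left(7,-6 \right)}\right) = 12 \left(\left(-50 + 22\right) + \frac{1}{-6}\right) = 12 \left(-28 - \frac{1}{6}\right) = 12 \left(- \frac{169}{6}\right) = -338$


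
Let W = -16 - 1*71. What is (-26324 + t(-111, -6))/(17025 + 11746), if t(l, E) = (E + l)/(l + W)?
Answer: -579115/632962 ≈ -0.91493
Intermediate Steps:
W = -87 (W = -16 - 71 = -87)
t(l, E) = (E + l)/(-87 + l) (t(l, E) = (E + l)/(l - 87) = (E + l)/(-87 + l))
(-26324 + t(-111, -6))/(17025 + 11746) = (-26324 + (-6 - 111)/(-87 - 111))/(17025 + 11746) = (-26324 - 117/(-198))/28771 = (-26324 - 1/198*(-117))*(1/28771) = (-26324 + 13/22)*(1/28771) = -579115/22*1/28771 = -579115/632962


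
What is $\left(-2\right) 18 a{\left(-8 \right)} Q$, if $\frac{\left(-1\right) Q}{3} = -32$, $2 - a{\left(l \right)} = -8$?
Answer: $-34560$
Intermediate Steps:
$a{\left(l \right)} = 10$ ($a{\left(l \right)} = 2 - -8 = 2 + 8 = 10$)
$Q = 96$ ($Q = \left(-3\right) \left(-32\right) = 96$)
$\left(-2\right) 18 a{\left(-8 \right)} Q = \left(-2\right) 18 \cdot 10 \cdot 96 = \left(-36\right) 10 \cdot 96 = \left(-360\right) 96 = -34560$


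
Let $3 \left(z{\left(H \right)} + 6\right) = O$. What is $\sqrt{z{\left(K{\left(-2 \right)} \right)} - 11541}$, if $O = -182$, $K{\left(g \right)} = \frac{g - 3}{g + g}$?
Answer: $\frac{i \sqrt{104469}}{3} \approx 107.74 i$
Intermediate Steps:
$K{\left(g \right)} = \frac{-3 + g}{2 g}$
$z{\left(H \right)} = - \frac{200}{3}$ ($z{\left(H \right)} = -6 + \frac{1}{3} \left(-182\right) = -6 - \frac{182}{3} = - \frac{200}{3}$)
$\sqrt{z{\left(K{\left(-2 \right)} \right)} - 11541} = \sqrt{- \frac{200}{3} - 11541} = \sqrt{- \frac{34823}{3}} = \frac{i \sqrt{104469}}{3}$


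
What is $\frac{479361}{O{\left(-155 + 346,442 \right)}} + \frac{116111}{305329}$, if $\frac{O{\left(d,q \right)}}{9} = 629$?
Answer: $\frac{49006706380}{576155823} \approx 85.058$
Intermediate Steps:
$O{\left(d,q \right)} = 5661$ ($O{\left(d,q \right)} = 9 \cdot 629 = 5661$)
$\frac{479361}{O{\left(-155 + 346,442 \right)}} + \frac{116111}{305329} = \frac{479361}{5661} + \frac{116111}{305329} = 479361 \cdot \frac{1}{5661} + 116111 \cdot \frac{1}{305329} = \frac{159787}{1887} + \frac{116111}{305329} = \frac{49006706380}{576155823}$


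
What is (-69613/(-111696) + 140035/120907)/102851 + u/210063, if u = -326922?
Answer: -3089011773729942293/1984859697330361488 ≈ -1.5563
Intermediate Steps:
(-69613/(-111696) + 140035/120907)/102851 + u/210063 = (-69613/(-111696) + 140035/120907)/102851 - 326922/210063 = (-69613*(-1/111696) + 140035*(1/120907))*(1/102851) - 326922*1/210063 = (69613/111696 + 140035/120907)*(1/102851) - 108974/70021 = (24058048351/13504828272)*(1/102851) - 108974/70021 = 24058048351/1388985092603472 - 108974/70021 = -3089011773729942293/1984859697330361488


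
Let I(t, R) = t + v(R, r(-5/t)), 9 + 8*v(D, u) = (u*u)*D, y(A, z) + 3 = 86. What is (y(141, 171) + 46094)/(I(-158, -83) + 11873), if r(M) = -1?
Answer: 92354/23407 ≈ 3.9456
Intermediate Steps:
y(A, z) = 83 (y(A, z) = -3 + 86 = 83)
v(D, u) = -9/8 + D*u**2/8 (v(D, u) = -9/8 + ((u*u)*D)/8 = -9/8 + (u**2*D)/8 = -9/8 + (D*u**2)/8 = -9/8 + D*u**2/8)
I(t, R) = -9/8 + t + R/8 (I(t, R) = t + (-9/8 + (1/8)*R*(-1)**2) = t + (-9/8 + (1/8)*R*1) = t + (-9/8 + R/8) = -9/8 + t + R/8)
(y(141, 171) + 46094)/(I(-158, -83) + 11873) = (83 + 46094)/((-9/8 - 158 + (1/8)*(-83)) + 11873) = 46177/((-9/8 - 158 - 83/8) + 11873) = 46177/(-339/2 + 11873) = 46177/(23407/2) = 46177*(2/23407) = 92354/23407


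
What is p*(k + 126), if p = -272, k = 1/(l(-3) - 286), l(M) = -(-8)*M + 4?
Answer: -308440/9 ≈ -34271.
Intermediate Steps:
l(M) = 4 + 8*M (l(M) = 8*M + 4 = 4 + 8*M)
k = -1/306 (k = 1/((4 + 8*(-3)) - 286) = 1/((4 - 24) - 286) = 1/(-20 - 286) = 1/(-306) = -1/306 ≈ -0.0032680)
p*(k + 126) = -272*(-1/306 + 126) = -272*38555/306 = -308440/9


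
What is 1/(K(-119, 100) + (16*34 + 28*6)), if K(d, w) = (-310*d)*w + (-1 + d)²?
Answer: 1/3704112 ≈ 2.6997e-7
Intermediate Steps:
K(d, w) = (-1 + d)² - 310*d*w (K(d, w) = -310*d*w + (-1 + d)² = (-1 + d)² - 310*d*w)
1/(K(-119, 100) + (16*34 + 28*6)) = 1/(((-1 - 119)² - 310*(-119)*100) + (16*34 + 28*6)) = 1/(((-120)² + 3689000) + (544 + 168)) = 1/((14400 + 3689000) + 712) = 1/(3703400 + 712) = 1/3704112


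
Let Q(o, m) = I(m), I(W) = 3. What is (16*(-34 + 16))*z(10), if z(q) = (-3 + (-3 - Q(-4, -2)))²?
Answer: -23328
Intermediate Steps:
Q(o, m) = 3
z(q) = 81 (z(q) = (-3 + (-3 - 1*3))² = (-3 + (-3 - 3))² = (-3 - 6)² = (-9)² = 81)
(16*(-34 + 16))*z(10) = (16*(-34 + 16))*81 = (16*(-18))*81 = -288*81 = -23328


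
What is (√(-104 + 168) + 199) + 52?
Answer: 259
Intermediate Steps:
(√(-104 + 168) + 199) + 52 = (√64 + 199) + 52 = (8 + 199) + 52 = 207 + 52 = 259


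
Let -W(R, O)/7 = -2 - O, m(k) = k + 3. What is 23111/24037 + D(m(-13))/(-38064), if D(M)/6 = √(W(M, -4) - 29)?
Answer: 23111/24037 - I*√43/6344 ≈ 0.96148 - 0.0010336*I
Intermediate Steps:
m(k) = 3 + k
W(R, O) = 14 + 7*O (W(R, O) = -7*(-2 - O) = 14 + 7*O)
D(M) = 6*I*√43 (D(M) = 6*√((14 + 7*(-4)) - 29) = 6*√((14 - 28) - 29) = 6*√(-14 - 29) = 6*√(-43) = 6*(I*√43) = 6*I*√43)
23111/24037 + D(m(-13))/(-38064) = 23111/24037 + (6*I*√43)/(-38064) = 23111*(1/24037) + (6*I*√43)*(-1/38064) = 23111/24037 - I*√43/6344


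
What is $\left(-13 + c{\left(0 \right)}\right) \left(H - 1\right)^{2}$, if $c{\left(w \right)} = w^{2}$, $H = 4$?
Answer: $-117$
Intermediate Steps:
$\left(-13 + c{\left(0 \right)}\right) \left(H - 1\right)^{2} = \left(-13 + 0^{2}\right) \left(4 - 1\right)^{2} = \left(-13 + 0\right) 3^{2} = \left(-13\right) 9 = -117$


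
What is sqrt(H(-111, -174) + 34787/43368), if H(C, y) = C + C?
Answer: I*sqrt(104006319378)/21684 ≈ 14.873*I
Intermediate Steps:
H(C, y) = 2*C
sqrt(H(-111, -174) + 34787/43368) = sqrt(2*(-111) + 34787/43368) = sqrt(-222 + 34787*(1/43368)) = sqrt(-222 + 34787/43368) = sqrt(-9592909/43368) = I*sqrt(104006319378)/21684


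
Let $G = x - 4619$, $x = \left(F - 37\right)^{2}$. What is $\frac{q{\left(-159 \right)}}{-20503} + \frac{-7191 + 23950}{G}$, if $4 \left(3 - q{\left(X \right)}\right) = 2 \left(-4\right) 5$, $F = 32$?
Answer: $- \frac{343669499}{94190782} \approx -3.6487$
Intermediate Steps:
$x = 25$ ($x = \left(32 - 37\right)^{2} = \left(-5\right)^{2} = 25$)
$q{\left(X \right)} = 13$ ($q{\left(X \right)} = 3 - \frac{2 \left(-4\right) 5}{4} = 3 - \frac{\left(-8\right) 5}{4} = 3 - -10 = 3 + 10 = 13$)
$G = -4594$ ($G = 25 - 4619 = -4594$)
$\frac{q{\left(-159 \right)}}{-20503} + \frac{-7191 + 23950}{G} = \frac{13}{-20503} + \frac{-7191 + 23950}{-4594} = 13 \left(- \frac{1}{20503}\right) + 16759 \left(- \frac{1}{4594}\right) = - \frac{13}{20503} - \frac{16759}{4594} = - \frac{343669499}{94190782}$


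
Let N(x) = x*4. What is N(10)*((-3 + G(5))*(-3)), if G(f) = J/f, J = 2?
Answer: 312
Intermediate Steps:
G(f) = 2/f
N(x) = 4*x
N(10)*((-3 + G(5))*(-3)) = (4*10)*((-3 + 2/5)*(-3)) = 40*((-3 + 2*(1/5))*(-3)) = 40*((-3 + 2/5)*(-3)) = 40*(-13/5*(-3)) = 40*(39/5) = 312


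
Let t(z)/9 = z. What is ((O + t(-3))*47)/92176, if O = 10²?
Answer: 3431/92176 ≈ 0.037222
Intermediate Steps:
O = 100
t(z) = 9*z
((O + t(-3))*47)/92176 = ((100 + 9*(-3))*47)/92176 = ((100 - 27)*47)*(1/92176) = (73*47)*(1/92176) = 3431*(1/92176) = 3431/92176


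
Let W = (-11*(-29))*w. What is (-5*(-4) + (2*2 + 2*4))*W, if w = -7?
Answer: -71456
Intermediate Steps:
W = -2233 (W = -11*(-29)*(-7) = 319*(-7) = -2233)
(-5*(-4) + (2*2 + 2*4))*W = (-5*(-4) + (2*2 + 2*4))*(-2233) = (20 + (4 + 8))*(-2233) = (20 + 12)*(-2233) = 32*(-2233) = -71456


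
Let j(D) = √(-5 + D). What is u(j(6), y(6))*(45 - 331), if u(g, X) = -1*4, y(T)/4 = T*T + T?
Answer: 1144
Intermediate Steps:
y(T) = 4*T + 4*T² (y(T) = 4*(T*T + T) = 4*(T² + T) = 4*(T + T²) = 4*T + 4*T²)
u(g, X) = -4
u(j(6), y(6))*(45 - 331) = -4*(45 - 331) = -4*(-286) = 1144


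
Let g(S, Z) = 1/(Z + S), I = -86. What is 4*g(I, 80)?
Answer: -⅔ ≈ -0.66667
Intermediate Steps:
g(S, Z) = 1/(S + Z)
4*g(I, 80) = 4/(-86 + 80) = 4/(-6) = 4*(-⅙) = -⅔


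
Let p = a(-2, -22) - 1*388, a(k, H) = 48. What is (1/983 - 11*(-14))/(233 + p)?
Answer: -151383/105181 ≈ -1.4393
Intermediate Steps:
p = -340 (p = 48 - 1*388 = 48 - 388 = -340)
(1/983 - 11*(-14))/(233 + p) = (1/983 - 11*(-14))/(233 - 340) = (1/983 + 154)/(-107) = (151383/983)*(-1/107) = -151383/105181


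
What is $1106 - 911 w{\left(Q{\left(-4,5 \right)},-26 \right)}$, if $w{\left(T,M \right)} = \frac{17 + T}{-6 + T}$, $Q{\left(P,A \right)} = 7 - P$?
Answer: $- \frac{19978}{5} \approx -3995.6$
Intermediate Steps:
$w{\left(T,M \right)} = \frac{17 + T}{-6 + T}$
$1106 - 911 w{\left(Q{\left(-4,5 \right)},-26 \right)} = 1106 - 911 \frac{17 + \left(7 - -4\right)}{-6 + \left(7 - -4\right)} = 1106 - 911 \frac{17 + \left(7 + 4\right)}{-6 + \left(7 + 4\right)} = 1106 - 911 \frac{17 + 11}{-6 + 11} = 1106 - 911 \cdot \frac{1}{5} \cdot 28 = 1106 - \frac{25508}{5} = - \frac{19978}{5}$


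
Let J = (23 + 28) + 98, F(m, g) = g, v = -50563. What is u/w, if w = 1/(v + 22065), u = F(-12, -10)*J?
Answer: 42462020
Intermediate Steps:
J = 149 (J = 51 + 98 = 149)
u = -1490 (u = -10*149 = -1490)
w = -1/28498 (w = 1/(-50563 + 22065) = 1/(-28498) = -1/28498 ≈ -3.5090e-5)
u/w = -1490/(-1/28498) = -1490*(-28498) = 42462020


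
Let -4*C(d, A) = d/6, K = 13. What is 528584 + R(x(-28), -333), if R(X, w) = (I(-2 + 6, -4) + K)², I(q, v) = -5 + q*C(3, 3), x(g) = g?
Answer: 2114561/4 ≈ 5.2864e+5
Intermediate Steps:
C(d, A) = -d/24 (C(d, A) = -d/(4*6) = -d/24)
I(q, v) = -5 - q/8 (I(q, v) = -5 + q*(-1/24*3) = -5 + q*(-⅛) = -5 - q/8)
R(X, w) = 225/4 (R(X, w) = ((-5 - (-2 + 6)/8) + 13)² = ((-5 - ⅛*4) + 13)² = ((-5 - ½) + 13)² = (-11/2 + 13)² = (15/2)² = 225/4)
528584 + R(x(-28), -333) = 528584 + 225/4 = 2114561/4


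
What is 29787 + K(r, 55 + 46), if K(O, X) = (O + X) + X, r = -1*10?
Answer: 29979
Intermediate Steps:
r = -10
K(O, X) = O + 2*X
29787 + K(r, 55 + 46) = 29787 + (-10 + 2*(55 + 46)) = 29787 + (-10 + 2*101) = 29787 + (-10 + 202) = 29787 + 192 = 29979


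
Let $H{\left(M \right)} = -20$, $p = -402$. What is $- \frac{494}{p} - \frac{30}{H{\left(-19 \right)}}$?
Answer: $\frac{1097}{402} \approx 2.7289$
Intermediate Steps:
$- \frac{494}{p} - \frac{30}{H{\left(-19 \right)}} = - \frac{494}{-402} - \frac{30}{-20} = \left(-494\right) \left(- \frac{1}{402}\right) - - \frac{3}{2} = \frac{247}{201} + \frac{3}{2} = \frac{1097}{402}$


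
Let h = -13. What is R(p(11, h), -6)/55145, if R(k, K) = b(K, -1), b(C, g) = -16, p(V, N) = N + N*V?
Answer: -16/55145 ≈ -0.00029014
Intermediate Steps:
R(k, K) = -16
R(p(11, h), -6)/55145 = -16/55145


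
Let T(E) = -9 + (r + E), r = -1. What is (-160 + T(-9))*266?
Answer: -47614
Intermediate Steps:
T(E) = -10 + E (T(E) = -9 + (-1 + E) = -10 + E)
(-160 + T(-9))*266 = (-160 + (-10 - 9))*266 = (-160 - 19)*266 = -179*266 = -47614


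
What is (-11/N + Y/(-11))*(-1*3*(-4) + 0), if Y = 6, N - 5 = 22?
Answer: -1132/99 ≈ -11.434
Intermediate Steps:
N = 27 (N = 5 + 22 = 27)
(-11/N + Y/(-11))*(-1*3*(-4) + 0) = (-11/27 + 6/(-11))*(-1*3*(-4) + 0) = (-11*1/27 + 6*(-1/11))*(-3*(-4) + 0) = (-11/27 - 6/11)*(12 + 0) = -283/297*12 = -1132/99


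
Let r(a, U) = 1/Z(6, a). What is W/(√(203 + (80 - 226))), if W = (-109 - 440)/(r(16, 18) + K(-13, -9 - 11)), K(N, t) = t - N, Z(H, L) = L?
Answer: 976*√57/703 ≈ 10.482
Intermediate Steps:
r(a, U) = 1/a
W = 2928/37 (W = (-109 - 440)/(1/16 + ((-9 - 11) - 1*(-13))) = -549/(1/16 + (-20 + 13)) = -549/(1/16 - 7) = -549/(-111/16) = -549*(-16/111) = 2928/37 ≈ 79.135)
W/(√(203 + (80 - 226))) = 2928/(37*(√(203 + (80 - 226)))) = 2928/(37*(√(203 - 146))) = 2928/(37*(√57)) = 2928*(√57/57)/37 = 976*√57/703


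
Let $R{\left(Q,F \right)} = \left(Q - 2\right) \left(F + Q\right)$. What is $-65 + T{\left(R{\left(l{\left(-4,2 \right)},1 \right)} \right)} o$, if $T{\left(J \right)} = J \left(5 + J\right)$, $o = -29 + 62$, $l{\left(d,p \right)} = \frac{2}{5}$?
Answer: $- \frac{168137}{625} \approx -269.02$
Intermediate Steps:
$l{\left(d,p \right)} = \frac{2}{5}$ ($l{\left(d,p \right)} = 2 \cdot \frac{1}{5} = \frac{2}{5}$)
$R{\left(Q,F \right)} = \left(-2 + Q\right) \left(F + Q\right)$
$o = 33$
$-65 + T{\left(R{\left(l{\left(-4,2 \right)},1 \right)} \right)} o = -65 + \left(\left(\frac{2}{5}\right)^{2} - 2 - \frac{4}{5} + 1 \cdot \frac{2}{5}\right) \left(5 + \left(\left(\frac{2}{5}\right)^{2} - 2 - \frac{4}{5} + 1 \cdot \frac{2}{5}\right)\right) 33 = -65 + \left(\frac{4}{25} - 2 - \frac{4}{5} + \frac{2}{5}\right) \left(5 + \left(\frac{4}{25} - 2 - \frac{4}{5} + \frac{2}{5}\right)\right) 33 = -65 + - \frac{56 \left(5 - \frac{56}{25}\right)}{25} \cdot 33 = -65 + \left(- \frac{56}{25}\right) \frac{69}{25} \cdot 33 = -65 - \frac{127512}{625} = - \frac{168137}{625}$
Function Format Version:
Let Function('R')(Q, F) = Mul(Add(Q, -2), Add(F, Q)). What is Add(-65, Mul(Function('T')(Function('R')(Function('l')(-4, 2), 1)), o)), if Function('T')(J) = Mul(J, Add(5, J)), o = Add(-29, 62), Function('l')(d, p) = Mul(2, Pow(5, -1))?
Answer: Rational(-168137, 625) ≈ -269.02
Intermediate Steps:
Function('l')(d, p) = Rational(2, 5) (Function('l')(d, p) = Mul(2, Rational(1, 5)) = Rational(2, 5))
Function('R')(Q, F) = Mul(Add(-2, Q), Add(F, Q))
o = 33
Add(-65, Mul(Function('T')(Function('R')(Function('l')(-4, 2), 1)), o)) = Add(-65, Mul(Mul(Add(Pow(Rational(2, 5), 2), Mul(-2, 1), Mul(-2, Rational(2, 5)), Mul(1, Rational(2, 5))), Add(5, Add(Pow(Rational(2, 5), 2), Mul(-2, 1), Mul(-2, Rational(2, 5)), Mul(1, Rational(2, 5))))), 33)) = Add(-65, Mul(Mul(Add(Rational(4, 25), -2, Rational(-4, 5), Rational(2, 5)), Add(5, Add(Rational(4, 25), -2, Rational(-4, 5), Rational(2, 5)))), 33)) = Add(-65, Mul(Mul(Rational(-56, 25), Add(5, Rational(-56, 25))), 33)) = Add(-65, Mul(Mul(Rational(-56, 25), Rational(69, 25)), 33)) = Add(-65, Mul(Rational(-3864, 625), 33)) = Add(-65, Rational(-127512, 625)) = Rational(-168137, 625)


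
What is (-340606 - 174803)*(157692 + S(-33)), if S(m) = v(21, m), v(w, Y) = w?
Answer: -81286699617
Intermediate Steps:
S(m) = 21
(-340606 - 174803)*(157692 + S(-33)) = (-340606 - 174803)*(157692 + 21) = -515409*157713 = -81286699617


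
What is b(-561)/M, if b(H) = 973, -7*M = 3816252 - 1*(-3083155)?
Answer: -6811/6899407 ≈ -0.00098719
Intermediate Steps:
M = -6899407/7 (M = -(3816252 - 1*(-3083155))/7 = -(3816252 + 3083155)/7 = -⅐*6899407 = -6899407/7 ≈ -9.8563e+5)
b(-561)/M = 973/(-6899407/7) = 973*(-7/6899407) = -6811/6899407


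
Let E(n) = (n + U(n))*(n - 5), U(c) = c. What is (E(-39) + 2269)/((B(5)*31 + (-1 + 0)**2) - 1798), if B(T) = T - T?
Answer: -5701/1797 ≈ -3.1725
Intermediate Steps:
B(T) = 0
E(n) = 2*n*(-5 + n) (E(n) = (n + n)*(n - 5) = (2*n)*(-5 + n) = 2*n*(-5 + n))
(E(-39) + 2269)/((B(5)*31 + (-1 + 0)**2) - 1798) = (2*(-39)*(-5 - 39) + 2269)/((0*31 + (-1 + 0)**2) - 1798) = (2*(-39)*(-44) + 2269)/((0 + (-1)**2) - 1798) = (3432 + 2269)/((0 + 1) - 1798) = 5701/(1 - 1798) = 5701/(-1797) = 5701*(-1/1797) = -5701/1797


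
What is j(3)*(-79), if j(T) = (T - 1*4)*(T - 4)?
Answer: -79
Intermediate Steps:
j(T) = (-4 + T)² (j(T) = (T - 4)*(-4 + T) = (-4 + T)*(-4 + T) = (-4 + T)²)
j(3)*(-79) = (-4 + 3)²*(-79) = (-1)²*(-79) = 1*(-79) = -79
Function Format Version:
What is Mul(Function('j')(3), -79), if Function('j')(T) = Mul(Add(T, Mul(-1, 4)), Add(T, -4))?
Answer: -79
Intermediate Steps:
Function('j')(T) = Pow(Add(-4, T), 2) (Function('j')(T) = Mul(Add(T, -4), Add(-4, T)) = Mul(Add(-4, T), Add(-4, T)) = Pow(Add(-4, T), 2))
Mul(Function('j')(3), -79) = Mul(Pow(Add(-4, 3), 2), -79) = Mul(Pow(-1, 2), -79) = Mul(1, -79) = -79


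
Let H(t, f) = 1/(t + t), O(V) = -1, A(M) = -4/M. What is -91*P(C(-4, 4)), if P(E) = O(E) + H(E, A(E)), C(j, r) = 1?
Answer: 91/2 ≈ 45.500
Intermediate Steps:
H(t, f) = 1/(2*t)
P(E) = -1 + 1/(2*E)
-91*P(C(-4, 4)) = -91*(1/2 - 1*1)/1 = -91*(1/2 - 1) = -91*(-1)/2 = -91*(-1/2) = 91/2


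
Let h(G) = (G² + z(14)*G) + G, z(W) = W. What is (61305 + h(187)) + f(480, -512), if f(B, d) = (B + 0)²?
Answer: 329479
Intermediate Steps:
f(B, d) = B²
h(G) = G² + 15*G (h(G) = (G² + 14*G) + G = G² + 15*G)
(61305 + h(187)) + f(480, -512) = (61305 + 187*(15 + 187)) + 480² = (61305 + 187*202) + 230400 = (61305 + 37774) + 230400 = 99079 + 230400 = 329479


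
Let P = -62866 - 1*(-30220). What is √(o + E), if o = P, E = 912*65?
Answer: √26634 ≈ 163.20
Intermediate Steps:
E = 59280
P = -32646 (P = -62866 + 30220 = -32646)
o = -32646
√(o + E) = √(-32646 + 59280) = √26634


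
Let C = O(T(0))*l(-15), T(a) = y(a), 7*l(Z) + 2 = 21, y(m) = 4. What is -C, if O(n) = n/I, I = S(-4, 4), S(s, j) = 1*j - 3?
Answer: -76/7 ≈ -10.857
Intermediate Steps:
S(s, j) = -3 + j (S(s, j) = j - 3 = -3 + j)
I = 1 (I = -3 + 4 = 1)
l(Z) = 19/7 (l(Z) = -2/7 + (⅐)*21 = -2/7 + 3 = 19/7)
T(a) = 4
O(n) = n (O(n) = n/1 = n*1 = n)
C = 76/7 (C = 4*(19/7) = 76/7 ≈ 10.857)
-C = -1*76/7 = -76/7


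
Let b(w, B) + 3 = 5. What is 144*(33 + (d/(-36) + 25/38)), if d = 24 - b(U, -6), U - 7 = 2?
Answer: 90416/19 ≈ 4758.7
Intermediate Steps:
U = 9 (U = 7 + 2 = 9)
b(w, B) = 2 (b(w, B) = -3 + 5 = 2)
d = 22 (d = 24 - 1*2 = 24 - 2 = 22)
144*(33 + (d/(-36) + 25/38)) = 144*(33 + (22/(-36) + 25/38)) = 144*(33 + (22*(-1/36) + 25*(1/38))) = 144*(33 + (-11/18 + 25/38)) = 144*(33 + 8/171) = 144*(5651/171) = 90416/19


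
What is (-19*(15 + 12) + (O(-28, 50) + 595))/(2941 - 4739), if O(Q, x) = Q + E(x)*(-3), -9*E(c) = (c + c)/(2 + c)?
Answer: -2131/70122 ≈ -0.030390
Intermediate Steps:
E(c) = -2*c/(9*(2 + c)) (E(c) = -(c + c)/(9*(2 + c)) = -2*c/(9*(2 + c)))
O(Q, x) = Q + 6*x/(18 + 9*x) (O(Q, x) = Q - 2*x/(18 + 9*x)*(-3) = Q + 6*x/(18 + 9*x))
(-19*(15 + 12) + (O(-28, 50) + 595))/(2941 - 4739) = (-19*(15 + 12) + (((⅔)*50 - 28*(2 + 50))/(2 + 50) + 595))/(2941 - 4739) = (-19*27 + ((100/3 - 28*52)/52 + 595))/(-1798) = (-513 + ((100/3 - 1456)/52 + 595))*(-1/1798) = (-513 + ((1/52)*(-4268/3) + 595))*(-1/1798) = (-513 + (-1067/39 + 595))*(-1/1798) = (-513 + 22138/39)*(-1/1798) = (2131/39)*(-1/1798) = -2131/70122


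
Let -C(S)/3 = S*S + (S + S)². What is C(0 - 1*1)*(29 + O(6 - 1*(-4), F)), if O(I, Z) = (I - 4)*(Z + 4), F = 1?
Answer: -885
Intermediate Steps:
O(I, Z) = (-4 + I)*(4 + Z)
C(S) = -15*S² (C(S) = -3*(S*S + (S + S)²) = -3*(S² + (2*S)²) = -3*(S² + 4*S²) = -15*S²)
C(0 - 1*1)*(29 + O(6 - 1*(-4), F)) = (-15*(0 - 1*1)²)*(29 + (-16 - 4*1 + 4*(6 - 1*(-4)) + (6 - 1*(-4))*1)) = (-15*(0 - 1)²)*(29 + (-16 - 4 + 4*(6 + 4) + (6 + 4)*1)) = (-15*(-1)²)*(29 + (-16 - 4 + 4*10 + 10*1)) = (-15*1)*(29 + (-16 - 4 + 40 + 10)) = -15*(29 + 30) = -15*59 = -885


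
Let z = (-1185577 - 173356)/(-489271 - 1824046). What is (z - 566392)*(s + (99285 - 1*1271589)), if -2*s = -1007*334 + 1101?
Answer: 2632764052721694801/4626634 ≈ 5.6905e+11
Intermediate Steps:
s = 335237/2 (s = -(-1007*334 + 1101)/2 = -(-336338 + 1101)/2 = -½*(-335237) = 335237/2 ≈ 1.6762e+5)
z = 1358933/2313317 (z = -1358933/(-2313317) = -1358933*(-1/2313317) = 1358933/2313317 ≈ 0.58744)
(z - 566392)*(s + (99285 - 1*1271589)) = (1358933/2313317 - 566392)*(335237/2 + (99285 - 1*1271589)) = -1310242883331*(335237/2 + (99285 - 1271589))/2313317 = -1310242883331*(335237/2 - 1172304)/2313317 = -1310242883331/2313317*(-2009371/2) = 2632764052721694801/4626634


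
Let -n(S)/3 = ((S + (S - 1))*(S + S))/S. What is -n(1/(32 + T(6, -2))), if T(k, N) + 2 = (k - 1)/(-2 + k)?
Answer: -702/125 ≈ -5.6160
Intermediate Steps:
T(k, N) = -2 + (-1 + k)/(-2 + k) (T(k, N) = -2 + (k - 1)/(-2 + k) = -2 + (-1 + k)/(-2 + k))
n(S) = 6 - 12*S (n(S) = -3*(S + (S - 1))*(S + S)/S = -3*(S + (-1 + S))*(2*S)/S = -3*(-1 + 2*S)*(2*S)/S = -3*2*S*(-1 + 2*S)/S = -3*(-2 + 4*S) = 6 - 12*S)
-n(1/(32 + T(6, -2))) = -(6 - 12/(32 + (3 - 1*6)/(-2 + 6))) = -(6 - 12/(32 + (3 - 6)/4)) = -(6 - 12/(32 + (¼)*(-3))) = -(6 - 12/(32 - ¾)) = -(6 - 12/125/4) = -(6 - 12*4/125) = -(6 - 48/125) = -1*702/125 = -702/125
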